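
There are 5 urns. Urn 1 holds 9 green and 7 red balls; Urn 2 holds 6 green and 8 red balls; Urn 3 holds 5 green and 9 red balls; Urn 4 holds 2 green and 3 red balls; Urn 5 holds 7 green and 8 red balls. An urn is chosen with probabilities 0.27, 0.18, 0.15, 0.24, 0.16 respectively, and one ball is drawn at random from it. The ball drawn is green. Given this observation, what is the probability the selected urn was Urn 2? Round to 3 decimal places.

Posterior probability ≈ 0.170

P(green|Urn 1) = 0.5625; P(green|Urn 2) = 0.4286; P(green|Urn 3) = 0.3571; P(green|Urn 4) = 0.4; P(green|Urn 5) = 0.4667.
Prior × likelihood for each source: 0.27·0.5625=0.1519, 0.18·0.4286=0.07714, 0.15·0.3571=0.05357, 0.24·0.4=0.09600, 0.16·0.4667=0.07467. Summing gives P(green) = 0.45326.
P(Urn 2 | green) = 0.07714 / 0.45326 = 0.170.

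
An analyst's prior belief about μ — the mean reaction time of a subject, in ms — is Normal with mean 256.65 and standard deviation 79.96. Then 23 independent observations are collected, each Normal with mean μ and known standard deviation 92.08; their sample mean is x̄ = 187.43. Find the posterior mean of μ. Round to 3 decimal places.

With known σ, the Normal prior is conjugate. Weight on the data is w = (n/σ²)/(n/σ² + 1/τ₀²) = 0.00271267/(0.00271267+0.00015641) = 0.94549.
Posterior mean = w·x̄ + (1−w)·μ₀ = 0.94549·187.43 + 0.054515·256.65 = 191.203.

Posterior mean ≈ 191.203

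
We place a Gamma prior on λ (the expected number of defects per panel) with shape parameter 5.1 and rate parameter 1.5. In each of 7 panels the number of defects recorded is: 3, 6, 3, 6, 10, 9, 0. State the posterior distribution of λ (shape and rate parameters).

Total count ∑xᵢ = 37 over n = 7 panels.
Gamma is conjugate to the Poisson likelihood: posterior is Gamma(shape = 5.1+37 = 42.1, rate = 1.5+7 = 8.5).

Posterior: Gamma(shape=42.1, rate=8.5)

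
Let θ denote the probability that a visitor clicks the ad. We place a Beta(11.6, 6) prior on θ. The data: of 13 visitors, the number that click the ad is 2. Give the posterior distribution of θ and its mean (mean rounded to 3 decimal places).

Posterior: Beta(13.6, 17); mean ≈ 0.444

Observing 2 successes and 11 failures updates Beta(11.6, 6) by adding the success and failure counts to the two shape parameters: α = 11.6+2 = 13.6, β = 6+11 = 17.
Posterior mean = α/(α+β) = 13.6/30.6 = 0.444.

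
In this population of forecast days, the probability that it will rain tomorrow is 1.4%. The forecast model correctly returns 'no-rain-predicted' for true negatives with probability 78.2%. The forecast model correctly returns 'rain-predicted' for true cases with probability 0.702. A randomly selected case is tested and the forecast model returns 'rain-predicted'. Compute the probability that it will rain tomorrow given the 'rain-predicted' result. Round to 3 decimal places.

P(H | E) ≈ 0.044

Let H be the event that it will rain tomorrow. P(H) = 0.014, so P(¬H) = 0.986. With E the 'rain-predicted' result, P(E|H) = 0.702 and P(E|¬H) = 0.218.
P(E) = 0.702·0.014 + 0.218·0.986 = 0.0098280 + 0.21495 = 0.22478.
By Bayes' theorem, P(H|E) = 0.0098280 / 0.22478 = 0.044.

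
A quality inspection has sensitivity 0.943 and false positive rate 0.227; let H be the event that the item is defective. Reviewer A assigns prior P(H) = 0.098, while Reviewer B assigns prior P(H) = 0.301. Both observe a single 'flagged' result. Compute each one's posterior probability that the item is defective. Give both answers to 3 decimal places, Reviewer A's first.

Reviewer A: 0.311; Reviewer B: 0.641

The likelihood ratio for a 'flagged' result is 0.943/0.227 = 4.1542.
Reviewer A: prior odds 0.098/0.902 = 0.10865; posterior odds 0.45134; posterior probability 0.311.
Reviewer B: prior odds 0.301/0.699 = 0.43062; posterior odds 1.7889; posterior probability 0.641.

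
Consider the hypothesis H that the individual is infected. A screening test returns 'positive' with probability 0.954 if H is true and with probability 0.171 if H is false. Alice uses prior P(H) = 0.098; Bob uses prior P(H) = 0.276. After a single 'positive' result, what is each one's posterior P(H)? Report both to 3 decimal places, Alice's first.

Alice: 0.377; Bob: 0.680

The likelihood ratio for a 'positive' result is 0.954/0.171 = 5.5789.
Alice: prior odds 0.098/0.902 = 0.10865; posterior odds 0.60614; posterior probability 0.377.
Bob: prior odds 0.276/0.724 = 0.38122; posterior odds 2.1268; posterior probability 0.680.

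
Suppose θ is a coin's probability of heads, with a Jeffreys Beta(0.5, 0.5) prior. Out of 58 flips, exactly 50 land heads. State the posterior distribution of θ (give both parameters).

Posterior: Beta(50.5, 8.5)

Observing 50 successes and 8 failures updates Beta(0.5, 0.5) by adding the success and failure counts to the two shape parameters: α = 0.5+50 = 50.5, β = 0.5+8 = 8.5.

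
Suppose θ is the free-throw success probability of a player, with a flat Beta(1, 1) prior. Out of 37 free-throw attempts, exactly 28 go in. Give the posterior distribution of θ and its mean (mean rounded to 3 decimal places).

Posterior: Beta(29, 10); mean ≈ 0.744

The binomial likelihood is conjugate to the Beta prior: with 28 successes and 9 failures, the posterior is Beta(1+28, 1+9) = Beta(29, 10).
Posterior mean = α/(α+β) = 29/39 = 0.744.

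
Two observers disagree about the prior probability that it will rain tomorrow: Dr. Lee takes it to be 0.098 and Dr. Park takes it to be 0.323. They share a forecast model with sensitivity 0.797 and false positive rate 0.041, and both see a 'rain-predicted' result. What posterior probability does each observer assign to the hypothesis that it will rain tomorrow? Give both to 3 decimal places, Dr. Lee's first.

Dr. Lee: 0.679; Dr. Park: 0.903

The likelihood ratio for a 'rain-predicted' result is 0.797/0.041 = 19.439.
Dr. Lee: prior odds 0.098/0.902 = 0.10865; posterior odds 2.1120; posterior probability 0.679.
Dr. Park: prior odds 0.323/0.677 = 0.47710; posterior odds 9.2745; posterior probability 0.903.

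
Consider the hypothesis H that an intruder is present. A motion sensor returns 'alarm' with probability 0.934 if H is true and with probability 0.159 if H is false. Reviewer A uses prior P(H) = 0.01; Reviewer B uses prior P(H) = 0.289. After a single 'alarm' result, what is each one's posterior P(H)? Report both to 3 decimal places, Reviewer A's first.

P('+'|H) = 0.934, P('+'|¬H) = 0.159.
Reviewer A: numerator 0.934·0.01 = 0.0093400; evidence = 0.0093400+0.159·0.99 = 0.16675; posterior = 0.056.
Reviewer B: numerator 0.934·0.289 = 0.26993; evidence = 0.26993+0.159·0.711 = 0.38298; posterior = 0.705.

Reviewer A: 0.056; Reviewer B: 0.705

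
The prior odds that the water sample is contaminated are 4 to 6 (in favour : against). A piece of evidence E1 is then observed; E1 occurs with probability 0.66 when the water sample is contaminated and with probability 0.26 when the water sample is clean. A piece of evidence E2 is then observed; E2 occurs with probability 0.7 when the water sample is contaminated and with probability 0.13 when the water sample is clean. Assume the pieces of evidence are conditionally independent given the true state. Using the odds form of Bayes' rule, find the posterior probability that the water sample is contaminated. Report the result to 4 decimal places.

Prior odds = 4/6 = 0.66667. In log-odds, ln(0.66667) = -0.40547.
Add log likelihood ratios: ln(2.5385) + ln(5.3846) = 2.6151.
Posterior log-odds = 2.2096, so posterior odds = exp(2.2096) = 9.1124. Converting, P(H|E) = 9.1124/10.112 = 0.9011.

Posterior probability ≈ 0.9011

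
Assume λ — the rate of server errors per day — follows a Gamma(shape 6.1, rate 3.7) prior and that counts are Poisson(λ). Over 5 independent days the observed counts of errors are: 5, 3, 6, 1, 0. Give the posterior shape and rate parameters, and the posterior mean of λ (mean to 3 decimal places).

Posterior: Gamma(shape=21.1, rate=8.7); mean ≈ 2.425

The Poisson likelihood adds the total count to the shape and the number of exposure periods to the rate. Here ∑xᵢ = 15 and n = 5, so shape 6.1→21.1 and rate 3.7→8.7.
E[λ | data] = 21.1/8.7 = 2.425.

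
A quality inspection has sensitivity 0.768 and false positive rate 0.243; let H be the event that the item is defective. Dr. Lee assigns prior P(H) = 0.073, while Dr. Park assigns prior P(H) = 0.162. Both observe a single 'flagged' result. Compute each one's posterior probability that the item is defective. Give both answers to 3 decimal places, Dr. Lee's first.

The likelihood ratio for a 'flagged' result is 0.768/0.243 = 3.1605.
Dr. Lee: prior odds 0.073/0.927 = 0.078749; posterior odds 0.24888; posterior probability 0.199.
Dr. Park: prior odds 0.162/0.838 = 0.19332; posterior odds 0.61098; posterior probability 0.379.

Dr. Lee: 0.199; Dr. Park: 0.379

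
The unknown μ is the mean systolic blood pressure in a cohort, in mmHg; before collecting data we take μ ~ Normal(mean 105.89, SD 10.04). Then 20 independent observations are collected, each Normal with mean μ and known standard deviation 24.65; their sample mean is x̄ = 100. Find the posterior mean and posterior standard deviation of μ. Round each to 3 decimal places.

Posterior mean ≈ 101.364; posterior SD ≈ 4.832

Prior precision 1/τ₀² = 1/10.04² = 0.00992048; data precision n/σ² = 20/24.65² = 0.0329152.
Posterior precision = 0.00992048 + 0.0329152 = 0.0428357, giving posterior SD = 1/√0.0428357 = 4.832.
Posterior mean = (0.00992048·105.89 + 0.0329152·100) / 0.0428357 = 101.364.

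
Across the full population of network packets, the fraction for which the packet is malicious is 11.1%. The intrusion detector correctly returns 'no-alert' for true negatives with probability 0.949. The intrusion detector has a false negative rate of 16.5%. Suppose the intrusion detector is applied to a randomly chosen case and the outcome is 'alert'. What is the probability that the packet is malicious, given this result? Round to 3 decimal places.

P(H | E) ≈ 0.672

Let H be the event that the packet is malicious. P(H) = 0.111, so P(¬H) = 0.889. With E the 'alert' result, P(E|H) = 0.835 and P(E|¬H) = 0.051.
P(E) = 0.835·0.111 + 0.051·0.889 = 0.092685 + 0.045339 = 0.13802.
By Bayes' theorem, P(H|E) = 0.092685 / 0.13802 = 0.672.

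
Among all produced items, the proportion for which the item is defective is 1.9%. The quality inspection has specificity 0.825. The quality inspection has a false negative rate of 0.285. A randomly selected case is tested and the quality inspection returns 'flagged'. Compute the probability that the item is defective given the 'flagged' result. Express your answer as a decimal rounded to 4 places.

Write H for 'the item is defective'. Prior odds H:¬H = 0.019/0.981 = 0.019368. For the 'flagged' outcome, the likelihood ratio is 0.715/0.175 = 4.0857.
Posterior odds = 0.019368 × 4.0857 = 0.079132, so P(H|E) = 0.079132/(1+0.079132) = 0.0733.

P(H | E) ≈ 0.0733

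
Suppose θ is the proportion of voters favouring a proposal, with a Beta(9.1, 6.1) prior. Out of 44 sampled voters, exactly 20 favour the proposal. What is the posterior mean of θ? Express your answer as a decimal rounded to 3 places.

The binomial likelihood is conjugate to the Beta prior: with 20 successes and 24 failures, the posterior is Beta(9.1+20, 6.1+24) = Beta(29.1, 30.1).
Posterior mean = α/(α+β) = 29.1/59.2 = 0.492.

Posterior mean ≈ 0.492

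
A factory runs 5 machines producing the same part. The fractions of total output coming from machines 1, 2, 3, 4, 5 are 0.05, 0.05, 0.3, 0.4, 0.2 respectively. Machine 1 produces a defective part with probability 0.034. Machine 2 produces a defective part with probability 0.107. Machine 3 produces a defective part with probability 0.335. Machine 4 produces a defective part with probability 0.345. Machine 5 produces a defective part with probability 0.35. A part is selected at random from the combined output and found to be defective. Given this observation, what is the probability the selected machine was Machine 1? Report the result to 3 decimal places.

P(defective|M1) = 0.034; P(defective|M2) = 0.107; P(defective|M3) = 0.335; P(defective|M4) = 0.345; P(defective|M5) = 0.35.
Prior × likelihood for each source: 0.05·0.034=0.001700, 0.05·0.107=0.005350, 0.3·0.335=0.1005, 0.4·0.345=0.1380, 0.2·0.35=0.07000. Summing gives P(defective) = 0.31555.
P(Machine 1 | defective) = 0.001700 / 0.31555 = 0.005.

Posterior probability ≈ 0.005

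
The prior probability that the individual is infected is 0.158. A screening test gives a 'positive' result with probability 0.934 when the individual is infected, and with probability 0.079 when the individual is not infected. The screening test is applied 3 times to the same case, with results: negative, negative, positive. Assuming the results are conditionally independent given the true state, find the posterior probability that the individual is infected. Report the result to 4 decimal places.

Posterior P(H) ≈ 0.0113

With H the event that the individual is infected, the joint likelihood of the observed sequence is P(data|H) = 0.066·0.066·0.934 = 0.0040685 and P(data|¬H) = 0.921·0.921·0.079 = 0.067011.
Bayes: P(H|data) = 0.158·0.0040685 / (0.158·0.0040685 + 0.842·0.067011) = 0.00064282/0.057066 = 0.0113.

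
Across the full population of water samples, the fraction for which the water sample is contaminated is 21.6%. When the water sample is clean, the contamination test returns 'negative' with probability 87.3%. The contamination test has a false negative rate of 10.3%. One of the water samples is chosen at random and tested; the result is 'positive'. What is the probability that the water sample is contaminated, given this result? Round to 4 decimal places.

P(H | E) ≈ 0.6605

Write H for 'the water sample is contaminated'. Prior odds H:¬H = 0.216/0.784 = 0.27551. For the 'positive' outcome, the likelihood ratio is 0.897/0.127 = 7.0630.
Posterior odds = 0.27551 × 7.0630 = 1.9459, so P(H|E) = 1.9459/(1+1.9459) = 0.6605.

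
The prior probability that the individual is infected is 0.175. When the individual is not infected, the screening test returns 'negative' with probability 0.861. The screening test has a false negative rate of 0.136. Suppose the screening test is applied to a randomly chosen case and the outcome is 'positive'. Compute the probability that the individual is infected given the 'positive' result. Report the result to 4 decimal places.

Let H be the event that the individual is infected. P(H) = 0.175, so P(¬H) = 0.825. With E the 'positive' result, P(E|H) = 0.864 and P(E|¬H) = 0.139.
P(E) = 0.864·0.175 + 0.139·0.825 = 0.15120 + 0.11467 = 0.26587.
By Bayes' theorem, P(H|E) = 0.15120 / 0.26587 = 0.5687.

P(H | E) ≈ 0.5687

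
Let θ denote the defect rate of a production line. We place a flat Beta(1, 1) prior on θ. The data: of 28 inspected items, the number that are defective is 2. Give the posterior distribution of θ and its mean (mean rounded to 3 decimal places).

Observing 2 successes and 26 failures updates Beta(1, 1) by adding the success and failure counts to the two shape parameters: α = 1+2 = 3, β = 1+26 = 27.
E[θ | data] = 3/(3+27) = 0.100.

Posterior: Beta(3, 27); mean ≈ 0.100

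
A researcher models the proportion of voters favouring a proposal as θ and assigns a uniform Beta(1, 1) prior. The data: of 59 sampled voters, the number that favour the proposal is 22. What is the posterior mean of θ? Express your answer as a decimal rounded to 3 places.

Observing 22 successes and 37 failures updates Beta(1, 1) by adding the success and failure counts to the two shape parameters: α = 1+22 = 23, β = 1+37 = 38.
E[θ | data] = 23/(23+38) = 0.377.

Posterior mean ≈ 0.377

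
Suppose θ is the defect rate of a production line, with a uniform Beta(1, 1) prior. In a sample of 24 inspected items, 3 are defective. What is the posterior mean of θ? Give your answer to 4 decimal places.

Observing 3 successes and 21 failures updates Beta(1, 1) by adding the success and failure counts to the two shape parameters: α = 1+3 = 4, β = 1+21 = 22.
E[θ | data] = 4/(4+22) = 0.1538.

Posterior mean ≈ 0.1538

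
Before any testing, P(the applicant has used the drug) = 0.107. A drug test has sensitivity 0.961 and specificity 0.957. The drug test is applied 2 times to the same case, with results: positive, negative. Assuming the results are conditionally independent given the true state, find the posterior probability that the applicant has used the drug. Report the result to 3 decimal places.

With H the event that the applicant has used the drug, the joint likelihood of the observed sequence is P(data|H) = 0.961·0.039 = 0.037479 and P(data|¬H) = 0.043·0.957 = 0.041151.
Bayes: P(H|data) = 0.107·0.037479 / (0.107·0.037479 + 0.893·0.041151) = 0.0040103/0.040758 = 0.0984.

Posterior P(H) ≈ 0.098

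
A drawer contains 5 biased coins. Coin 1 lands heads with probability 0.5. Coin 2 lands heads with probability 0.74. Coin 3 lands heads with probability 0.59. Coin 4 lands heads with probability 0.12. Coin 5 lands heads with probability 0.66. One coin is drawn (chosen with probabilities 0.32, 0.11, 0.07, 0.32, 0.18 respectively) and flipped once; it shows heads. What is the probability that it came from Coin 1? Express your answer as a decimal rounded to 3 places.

Posterior probability ≈ 0.364

P(heads|C1) = 0.5; P(heads|C2) = 0.74; P(heads|C3) = 0.59; P(heads|C4) = 0.12; P(heads|C5) = 0.66.
Prior × likelihood for each source: 0.32·0.5=0.1600, 0.11·0.74=0.08140, 0.07·0.59=0.04130, 0.32·0.12=0.03840, 0.18·0.66=0.1188. Summing gives P(heads) = 0.43990.
P(Coin 1 | heads) = 0.1600 / 0.43990 = 0.364.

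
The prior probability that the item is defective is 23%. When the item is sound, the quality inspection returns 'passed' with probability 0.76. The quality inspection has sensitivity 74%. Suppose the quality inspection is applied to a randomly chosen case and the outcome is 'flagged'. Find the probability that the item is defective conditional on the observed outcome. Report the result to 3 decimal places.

Write H for 'the item is defective'. Prior odds H:¬H = 0.23/0.77 = 0.29870. For the 'flagged' outcome, the likelihood ratio is 0.74/0.24 = 3.0833.
Posterior odds = 0.29870 × 3.0833 = 0.92100, so P(H|E) = 0.92100/(1+0.92100) = 0.479.

P(H | E) ≈ 0.479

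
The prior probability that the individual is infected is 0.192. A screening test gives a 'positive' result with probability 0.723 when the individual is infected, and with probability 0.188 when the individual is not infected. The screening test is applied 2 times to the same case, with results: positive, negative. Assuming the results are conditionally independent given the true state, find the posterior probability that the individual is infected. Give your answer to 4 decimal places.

Posterior P(H) ≈ 0.2377

With H the event that the individual is infected, the joint likelihood of the observed sequence is P(data|H) = 0.723·0.277 = 0.20027 and P(data|¬H) = 0.188·0.812 = 0.15266.
Bayes: P(H|data) = 0.192·0.20027 / (0.192·0.20027 + 0.808·0.15266) = 0.038452/0.16180 = 0.2377.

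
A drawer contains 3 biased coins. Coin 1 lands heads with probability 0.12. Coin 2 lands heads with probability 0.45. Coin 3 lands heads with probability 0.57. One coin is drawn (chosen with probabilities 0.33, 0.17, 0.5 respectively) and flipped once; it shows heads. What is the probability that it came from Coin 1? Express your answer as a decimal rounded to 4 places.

Posterior probability ≈ 0.0987

Tabulate prior·likelihood by source: [1] prior 0.33, lik 0.12, product 0.03960; [2] prior 0.17, lik 0.45, product 0.07650; [3] prior 0.5, lik 0.57, product 0.2850.
Normalizing constant = 0.40110; the posterior for Coin 1 is its product over the sum, 0.03960/0.40110 = 0.0987.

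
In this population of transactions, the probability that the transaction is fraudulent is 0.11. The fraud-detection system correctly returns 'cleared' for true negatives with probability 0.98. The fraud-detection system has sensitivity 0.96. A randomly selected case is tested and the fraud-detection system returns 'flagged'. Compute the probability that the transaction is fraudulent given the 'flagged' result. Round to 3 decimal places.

P(H | E) ≈ 0.856

Write H for 'the transaction is fraudulent'. Prior odds H:¬H = 0.11/0.89 = 0.12360. For the 'flagged' outcome, the likelihood ratio is 0.96/0.02 = 48.000.
Posterior odds = 0.12360 × 48.000 = 5.9326, so P(H|E) = 5.9326/(1+5.9326) = 0.856.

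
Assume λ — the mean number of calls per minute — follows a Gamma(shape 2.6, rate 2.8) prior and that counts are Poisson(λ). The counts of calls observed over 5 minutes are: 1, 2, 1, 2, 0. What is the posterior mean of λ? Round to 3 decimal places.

Posterior mean ≈ 1.103

Total count ∑xᵢ = 6 over n = 5 minutes.
Gamma is conjugate to the Poisson likelihood: posterior is Gamma(shape = 2.6+6 = 8.6, rate = 2.8+5 = 7.8).
Posterior mean = shape/rate = 8.6/7.8 = 1.103.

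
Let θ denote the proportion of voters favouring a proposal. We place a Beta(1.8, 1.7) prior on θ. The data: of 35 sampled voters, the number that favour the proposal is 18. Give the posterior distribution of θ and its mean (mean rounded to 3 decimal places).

Posterior: Beta(19.8, 18.7); mean ≈ 0.514

Observing 18 successes and 17 failures updates Beta(1.8, 1.7) by adding the success and failure counts to the two shape parameters: α = 1.8+18 = 19.8, β = 1.7+17 = 18.7.
Posterior mean = α/(α+β) = 19.8/38.5 = 0.514.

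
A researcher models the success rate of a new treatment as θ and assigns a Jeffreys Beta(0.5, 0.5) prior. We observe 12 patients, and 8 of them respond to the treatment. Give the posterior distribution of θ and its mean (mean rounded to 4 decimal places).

Posterior: Beta(8.5, 4.5); mean ≈ 0.6538

The binomial likelihood is conjugate to the Beta prior: with 8 successes and 4 failures, the posterior is Beta(0.5+8, 0.5+4) = Beta(8.5, 4.5).
E[θ | data] = 8.5/(8.5+4.5) = 0.6538.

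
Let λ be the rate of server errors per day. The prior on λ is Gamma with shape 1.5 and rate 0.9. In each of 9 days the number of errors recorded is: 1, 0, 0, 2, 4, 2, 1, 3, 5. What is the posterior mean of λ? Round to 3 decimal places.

The Poisson likelihood adds the total count to the shape and the number of exposure periods to the rate. Here ∑xᵢ = 18 and n = 9, so shape 1.5→19.5 and rate 0.9→9.9.
E[λ | data] = 19.5/9.9 = 1.970.

Posterior mean ≈ 1.970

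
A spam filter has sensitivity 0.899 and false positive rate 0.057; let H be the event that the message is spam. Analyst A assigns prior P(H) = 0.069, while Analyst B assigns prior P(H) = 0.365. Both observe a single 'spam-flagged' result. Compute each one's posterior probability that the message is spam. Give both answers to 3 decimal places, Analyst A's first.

P('+'|H) = 0.899, P('+'|¬H) = 0.057.
Analyst A: numerator 0.899·0.069 = 0.062031; evidence = 0.062031+0.057·0.931 = 0.11510; posterior = 0.539.
Analyst B: numerator 0.899·0.365 = 0.32814; evidence = 0.32814+0.057·0.635 = 0.36433; posterior = 0.901.

Analyst A: 0.539; Analyst B: 0.901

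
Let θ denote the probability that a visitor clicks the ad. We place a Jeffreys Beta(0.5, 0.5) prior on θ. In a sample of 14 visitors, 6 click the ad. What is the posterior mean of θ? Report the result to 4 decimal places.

Posterior mean ≈ 0.4333

Observing 6 successes and 8 failures updates Beta(0.5, 0.5) by adding the success and failure counts to the two shape parameters: α = 0.5+6 = 6.5, β = 0.5+8 = 8.5.
Posterior mean = α/(α+β) = 6.5/15 = 0.4333.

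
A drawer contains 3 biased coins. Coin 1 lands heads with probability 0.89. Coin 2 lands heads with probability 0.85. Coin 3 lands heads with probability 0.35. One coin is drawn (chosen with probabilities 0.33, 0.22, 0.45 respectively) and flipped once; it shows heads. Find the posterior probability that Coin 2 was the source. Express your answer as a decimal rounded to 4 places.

P(heads|C1) = 0.89; P(heads|C2) = 0.85; P(heads|C3) = 0.35.
Prior × likelihood for each source: 0.33·0.89=0.2937, 0.22·0.85=0.1870, 0.45·0.35=0.1575. Summing gives P(heads) = 0.63820.
P(Coin 2 | heads) = 0.1870 / 0.63820 = 0.2930.

Posterior probability ≈ 0.2930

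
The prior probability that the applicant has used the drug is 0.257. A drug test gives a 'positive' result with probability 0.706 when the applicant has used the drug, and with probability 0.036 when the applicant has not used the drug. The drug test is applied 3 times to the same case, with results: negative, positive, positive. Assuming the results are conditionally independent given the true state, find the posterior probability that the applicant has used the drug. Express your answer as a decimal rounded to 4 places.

Let H be the event that the applicant has used the drug; start with P(H) = 0.257. P('positive'|H) = 0.706, P('positive'|¬H) = 0.036.
Update on result 1 ('negative'): P(H) ← 0.294·0.2570 / (0.294·0.2570 + 0.964·0.7430) = 0.075558/0.79181 = 0.0954.
Update on result 2 ('positive'): P(H) ← 0.706·0.0954 / (0.706·0.0954 + 0.036·0.9046) = 0.067370/0.099934 = 0.6741.
Update on result 3 ('positive'): P(H) ← 0.706·0.6741 / (0.706·0.6741 + 0.036·0.3259) = 0.47594/0.48767 = 0.9759.

Posterior P(H) ≈ 0.9759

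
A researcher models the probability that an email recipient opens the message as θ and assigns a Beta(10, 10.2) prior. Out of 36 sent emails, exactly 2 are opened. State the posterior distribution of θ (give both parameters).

Posterior: Beta(12, 44.2)

The binomial likelihood is conjugate to the Beta prior: with 2 successes and 34 failures, the posterior is Beta(10+2, 10.2+34) = Beta(12, 44.2).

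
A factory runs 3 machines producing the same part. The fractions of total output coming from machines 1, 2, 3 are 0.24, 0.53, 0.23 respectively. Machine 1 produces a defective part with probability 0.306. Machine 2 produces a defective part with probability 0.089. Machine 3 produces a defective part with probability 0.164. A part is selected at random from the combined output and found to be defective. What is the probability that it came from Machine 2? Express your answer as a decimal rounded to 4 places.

Posterior probability ≈ 0.2979

Tabulate prior·likelihood by source: [1] prior 0.24, lik 0.306, product 0.07344; [2] prior 0.53, lik 0.089, product 0.04717; [3] prior 0.23, lik 0.164, product 0.03772.
Normalizing constant = 0.15833; the posterior for Machine 2 is its product over the sum, 0.04717/0.15833 = 0.2979.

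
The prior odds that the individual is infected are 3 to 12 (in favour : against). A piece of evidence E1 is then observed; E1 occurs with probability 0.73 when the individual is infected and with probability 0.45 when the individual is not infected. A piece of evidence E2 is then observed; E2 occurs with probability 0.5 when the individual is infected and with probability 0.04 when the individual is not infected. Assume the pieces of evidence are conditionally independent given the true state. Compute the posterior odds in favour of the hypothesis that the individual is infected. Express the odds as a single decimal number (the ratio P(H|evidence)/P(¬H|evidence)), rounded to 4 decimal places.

Posterior odds ≈ 5.0694

Prior odds = 3/12 = 0.25000.
Likelihood ratio for E1 = 0.73/0.45 = 1.6222.
Likelihood ratio for E2 = 0.5/0.04 = 12.500.
Posterior odds = prior odds × LR₁ × LR₂ = 5.0694.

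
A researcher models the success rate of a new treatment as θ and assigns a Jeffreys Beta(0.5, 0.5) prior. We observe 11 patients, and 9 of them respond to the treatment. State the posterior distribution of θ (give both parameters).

Posterior: Beta(9.5, 2.5)

The binomial likelihood is conjugate to the Beta prior: with 9 successes and 2 failures, the posterior is Beta(0.5+9, 0.5+2) = Beta(9.5, 2.5).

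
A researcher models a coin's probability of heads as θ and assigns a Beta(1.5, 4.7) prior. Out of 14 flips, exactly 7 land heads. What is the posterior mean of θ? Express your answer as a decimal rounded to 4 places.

Observing 7 successes and 7 failures updates Beta(1.5, 4.7) by adding the success and failure counts to the two shape parameters: α = 1.5+7 = 8.5, β = 4.7+7 = 11.7.
Posterior mean = α/(α+β) = 8.5/20.2 = 0.4208.

Posterior mean ≈ 0.4208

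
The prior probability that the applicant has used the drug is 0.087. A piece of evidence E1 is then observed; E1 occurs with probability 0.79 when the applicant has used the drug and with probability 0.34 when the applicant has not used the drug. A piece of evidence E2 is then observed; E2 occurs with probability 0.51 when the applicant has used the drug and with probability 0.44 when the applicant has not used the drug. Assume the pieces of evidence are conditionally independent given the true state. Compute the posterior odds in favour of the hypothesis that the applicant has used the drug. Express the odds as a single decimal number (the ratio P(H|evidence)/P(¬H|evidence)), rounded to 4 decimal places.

Prior odds = 0.087/(1−0.087) = 0.095290.
Likelihood ratio for E1 = 0.79/0.34 = 2.3235.
Likelihood ratio for E2 = 0.51/0.44 = 1.1591.
Posterior odds = prior odds × LR₁ × LR₂ = 0.25663.

Posterior odds ≈ 0.2566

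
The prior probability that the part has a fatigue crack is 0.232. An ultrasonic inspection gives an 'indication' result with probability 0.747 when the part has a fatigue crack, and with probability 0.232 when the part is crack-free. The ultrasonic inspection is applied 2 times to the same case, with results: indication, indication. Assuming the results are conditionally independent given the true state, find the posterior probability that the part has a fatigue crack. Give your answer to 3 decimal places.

Posterior P(H) ≈ 0.758

With H the event that the part has a fatigue crack, the joint likelihood of the observed sequence is P(data|H) = 0.747·0.747 = 0.55801 and P(data|¬H) = 0.232·0.232 = 0.053824.
Bayes: P(H|data) = 0.232·0.55801 / (0.232·0.55801 + 0.768·0.053824) = 0.12946/0.17079 = 0.7580.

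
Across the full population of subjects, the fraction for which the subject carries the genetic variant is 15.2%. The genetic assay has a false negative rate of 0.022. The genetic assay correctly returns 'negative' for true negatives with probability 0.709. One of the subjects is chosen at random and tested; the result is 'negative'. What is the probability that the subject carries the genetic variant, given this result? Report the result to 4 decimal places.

Write H for 'the subject carries the genetic variant'. Prior odds H:¬H = 0.152/0.848 = 0.17925. For the 'negative' outcome, the likelihood ratio is 0.022/0.709 = 0.031030.
Posterior odds = 0.17925 × 0.031030 = 0.0055619, so P(H|E) = 0.0055619/(1+0.0055619) = 0.0055.

P(H | E) ≈ 0.0055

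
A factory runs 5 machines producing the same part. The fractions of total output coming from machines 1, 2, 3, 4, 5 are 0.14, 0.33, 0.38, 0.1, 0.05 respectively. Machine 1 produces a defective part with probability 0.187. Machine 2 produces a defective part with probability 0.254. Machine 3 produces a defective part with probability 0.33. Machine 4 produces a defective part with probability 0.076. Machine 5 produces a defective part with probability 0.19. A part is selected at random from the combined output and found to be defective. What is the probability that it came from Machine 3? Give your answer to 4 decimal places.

Posterior probability ≈ 0.4966

Tabulate prior·likelihood by source: [1] prior 0.14, lik 0.187, product 0.02618; [2] prior 0.33, lik 0.254, product 0.08382; [3] prior 0.38, lik 0.33, product 0.1254; [4] prior 0.1, lik 0.076, product 0.007600; [5] prior 0.05, lik 0.19, product 0.009500.
Normalizing constant = 0.25250; the posterior for Machine 3 is its product over the sum, 0.1254/0.25250 = 0.4966.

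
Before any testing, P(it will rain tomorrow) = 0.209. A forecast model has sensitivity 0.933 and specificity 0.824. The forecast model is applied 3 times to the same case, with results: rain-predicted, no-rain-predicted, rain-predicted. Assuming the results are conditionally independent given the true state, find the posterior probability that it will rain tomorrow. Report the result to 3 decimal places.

With H the event that it will rain tomorrow, the joint likelihood of the observed sequence is P(data|H) = 0.933·0.067·0.933 = 0.058323 and P(data|¬H) = 0.176·0.824·0.176 = 0.025524.
Bayes: P(H|data) = 0.209·0.058323 / (0.209·0.058323 + 0.791·0.025524) = 0.012189/0.032379 = 0.3765.

Posterior P(H) ≈ 0.376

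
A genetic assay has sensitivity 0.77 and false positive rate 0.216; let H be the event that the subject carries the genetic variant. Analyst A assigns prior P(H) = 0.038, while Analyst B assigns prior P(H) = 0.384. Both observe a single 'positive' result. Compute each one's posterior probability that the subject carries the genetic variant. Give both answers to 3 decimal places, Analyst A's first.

Analyst A: 0.123; Analyst B: 0.690

P('+'|H) = 0.77, P('+'|¬H) = 0.216.
Analyst A: numerator 0.77·0.038 = 0.029260; evidence = 0.029260+0.216·0.962 = 0.23705; posterior = 0.123.
Analyst B: numerator 0.77·0.384 = 0.29568; evidence = 0.29568+0.216·0.616 = 0.42874; posterior = 0.690.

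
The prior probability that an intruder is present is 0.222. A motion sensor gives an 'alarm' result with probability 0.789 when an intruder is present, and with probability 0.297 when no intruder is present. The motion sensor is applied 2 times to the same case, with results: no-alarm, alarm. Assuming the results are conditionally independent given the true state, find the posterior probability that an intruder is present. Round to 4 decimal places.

Posterior P(H) ≈ 0.1853

With H the event that an intruder is present, the joint likelihood of the observed sequence is P(data|H) = 0.211·0.789 = 0.16648 and P(data|¬H) = 0.703·0.297 = 0.20879.
Bayes: P(H|data) = 0.222·0.16648 / (0.222·0.16648 + 0.778·0.20879) = 0.036958/0.19940 = 0.1853.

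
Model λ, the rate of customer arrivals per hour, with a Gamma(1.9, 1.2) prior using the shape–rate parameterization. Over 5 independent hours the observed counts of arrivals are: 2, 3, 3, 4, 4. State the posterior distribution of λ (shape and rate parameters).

Posterior: Gamma(shape=17.9, rate=6.2)

Total count ∑xᵢ = 16 over n = 5 hours.
Gamma is conjugate to the Poisson likelihood: posterior is Gamma(shape = 1.9+16 = 17.9, rate = 1.2+5 = 6.2).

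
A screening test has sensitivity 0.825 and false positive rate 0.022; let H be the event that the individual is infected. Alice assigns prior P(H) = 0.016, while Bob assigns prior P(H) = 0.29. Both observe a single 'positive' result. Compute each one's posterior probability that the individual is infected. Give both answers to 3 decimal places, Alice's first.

P('+'|H) = 0.825, P('+'|¬H) = 0.022.
Alice: numerator 0.825·0.016 = 0.013200; evidence = 0.013200+0.022·0.984 = 0.034848; posterior = 0.379.
Bob: numerator 0.825·0.29 = 0.23925; evidence = 0.23925+0.022·0.71 = 0.25487; posterior = 0.939.

Alice: 0.379; Bob: 0.939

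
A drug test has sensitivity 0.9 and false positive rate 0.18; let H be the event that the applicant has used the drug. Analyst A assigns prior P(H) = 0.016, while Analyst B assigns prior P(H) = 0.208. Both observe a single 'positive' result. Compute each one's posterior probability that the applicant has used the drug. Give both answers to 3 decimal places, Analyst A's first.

P('+'|H) = 0.9, P('+'|¬H) = 0.18.
Analyst A: numerator 0.9·0.016 = 0.014400; evidence = 0.014400+0.18·0.984 = 0.19152; posterior = 0.075.
Analyst B: numerator 0.9·0.208 = 0.18720; evidence = 0.18720+0.18·0.792 = 0.32976; posterior = 0.568.

Analyst A: 0.075; Analyst B: 0.568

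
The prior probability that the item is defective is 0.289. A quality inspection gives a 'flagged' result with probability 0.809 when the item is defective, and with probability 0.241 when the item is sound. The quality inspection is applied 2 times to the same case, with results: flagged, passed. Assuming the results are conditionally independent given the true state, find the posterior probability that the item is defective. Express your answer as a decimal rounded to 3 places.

Posterior P(H) ≈ 0.256

With H the event that the item is defective, the joint likelihood of the observed sequence is P(data|H) = 0.809·0.191 = 0.15452 and P(data|¬H) = 0.241·0.759 = 0.18292.
Bayes: P(H|data) = 0.289·0.15452 / (0.289·0.15452 + 0.711·0.18292) = 0.044656/0.17471 = 0.2556.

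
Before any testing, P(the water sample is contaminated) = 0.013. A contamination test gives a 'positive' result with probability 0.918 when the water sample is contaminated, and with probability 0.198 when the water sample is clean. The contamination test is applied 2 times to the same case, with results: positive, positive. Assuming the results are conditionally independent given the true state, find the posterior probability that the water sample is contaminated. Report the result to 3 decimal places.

With H the event that the water sample is contaminated, the joint likelihood of the observed sequence is P(data|H) = 0.918·0.918 = 0.84272 and P(data|¬H) = 0.198·0.198 = 0.039204.
Bayes: P(H|data) = 0.013·0.84272 / (0.013·0.84272 + 0.987·0.039204) = 0.010955/0.049650 = 0.2207.

Posterior P(H) ≈ 0.221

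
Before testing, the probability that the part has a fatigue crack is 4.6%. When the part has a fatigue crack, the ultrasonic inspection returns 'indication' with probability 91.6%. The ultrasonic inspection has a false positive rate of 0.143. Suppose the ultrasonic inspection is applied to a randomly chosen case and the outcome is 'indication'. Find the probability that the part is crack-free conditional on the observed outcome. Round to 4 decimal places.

Write H for 'the part has a fatigue crack'. Prior odds H:¬H = 0.046/0.954 = 0.048218. For the 'indication' outcome, the likelihood ratio is 0.916/0.143 = 6.4056.
Posterior odds = 0.048218 × 6.4056 = 0.30887, so P(H|E) = 0.30887/(1+0.30887) = 0.2360. Then P(¬H|E) = 1 − 0.2360 = 0.7640.

P(¬H | E) ≈ 0.7640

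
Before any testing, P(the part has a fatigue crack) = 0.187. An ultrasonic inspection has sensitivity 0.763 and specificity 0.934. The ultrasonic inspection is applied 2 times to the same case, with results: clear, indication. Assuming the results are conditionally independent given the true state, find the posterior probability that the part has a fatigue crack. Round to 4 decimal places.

Let H be the event that the part has a fatigue crack; start with P(H) = 0.187. P('indication'|H) = 0.763, P('indication'|¬H) = 0.066.
Update on result 1 ('clear'): P(H) ← 0.237·0.1870 / (0.237·0.1870 + 0.934·0.8130) = 0.044319/0.80366 = 0.0551.
Update on result 2 ('indication'): P(H) ← 0.763·0.0551 / (0.763·0.0551 + 0.066·0.9449) = 0.042077/0.10444 = 0.4029.

Posterior P(H) ≈ 0.4029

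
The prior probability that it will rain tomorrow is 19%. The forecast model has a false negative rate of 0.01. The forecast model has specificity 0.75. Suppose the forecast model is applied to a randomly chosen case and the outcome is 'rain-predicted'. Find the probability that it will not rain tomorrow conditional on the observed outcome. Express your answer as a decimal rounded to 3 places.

Write H for 'it will rain tomorrow'. Prior odds H:¬H = 0.19/0.81 = 0.23457. For the 'rain-predicted' outcome, the likelihood ratio is 0.99/0.25 = 3.9600.
Posterior odds = 0.23457 × 3.9600 = 0.92889, so P(H|E) = 0.92889/(1+0.92889) = 0.482. Then P(¬H|E) = 1 − 0.482 = 0.518.

P(¬H | E) ≈ 0.518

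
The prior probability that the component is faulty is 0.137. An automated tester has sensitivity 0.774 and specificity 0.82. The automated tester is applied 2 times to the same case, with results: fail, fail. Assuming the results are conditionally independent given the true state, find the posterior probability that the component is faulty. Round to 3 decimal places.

With H the event that the component is faulty, the joint likelihood of the observed sequence is P(data|H) = 0.774·0.774 = 0.59908 and P(data|¬H) = 0.18·0.18 = 0.032400.
Bayes: P(H|data) = 0.137·0.59908 / (0.137·0.59908 + 0.863·0.032400) = 0.082073/0.11003 = 0.7459.

Posterior P(H) ≈ 0.746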